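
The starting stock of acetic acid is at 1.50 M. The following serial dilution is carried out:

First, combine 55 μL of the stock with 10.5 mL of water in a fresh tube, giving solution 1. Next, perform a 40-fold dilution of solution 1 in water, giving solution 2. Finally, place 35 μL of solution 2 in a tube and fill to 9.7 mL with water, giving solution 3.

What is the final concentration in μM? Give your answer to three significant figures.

Step 1: 55 μL + 10.5 mL = 10555 μL total → factor 10555/55 = 191.91
Step 2: 40-fold → factor 40
Step 3: 35 μL brought to 9.7 mL → factor 9700/35 = 277.14
Overall dilution factor = 191.91 × 40 × 277.14 = 2.1274 × 10^6
Final = 1.50 M / 2.1274 × 10^6 = 7.051 × 10^-7 M = 0.705 μM

0.705 μM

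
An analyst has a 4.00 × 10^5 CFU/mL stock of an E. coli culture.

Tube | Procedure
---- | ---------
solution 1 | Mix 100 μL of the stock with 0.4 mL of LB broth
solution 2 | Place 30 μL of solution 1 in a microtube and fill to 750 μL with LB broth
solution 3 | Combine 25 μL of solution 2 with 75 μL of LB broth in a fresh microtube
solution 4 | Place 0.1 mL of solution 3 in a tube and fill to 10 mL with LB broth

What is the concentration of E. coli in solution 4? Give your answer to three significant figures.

8.00 CFU/mL

Step 1: 100 μL + 0.4 mL = 500 μL total → factor 500/100 = 5
Step 2: 30 μL brought to 750 μL → factor 750/30 = 25
Step 3: 25 μL + 75 μL = 100 μL total → factor 100/25 = 4
Step 4: 0.1 mL brought to 10 mL → factor 10/0.1 = 100
Overall dilution factor = 5 × 25 × 4 × 100 = 50000
Final = 4.00 × 10^5 CFU/mL / 50000 = 8.00 CFU/mL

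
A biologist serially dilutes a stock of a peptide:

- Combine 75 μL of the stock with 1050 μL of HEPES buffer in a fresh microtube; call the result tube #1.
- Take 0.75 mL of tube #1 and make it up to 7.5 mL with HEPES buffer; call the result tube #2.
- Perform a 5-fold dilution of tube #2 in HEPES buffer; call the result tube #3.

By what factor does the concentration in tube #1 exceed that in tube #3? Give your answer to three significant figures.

Step 1: 75 μL + 1050 μL = 1125 μL total → factor 1125/75 = 15
Step 2: 0.75 mL brought to 7.5 mL → factor 7.5/0.75 = 10
Step 3: 5-fold → factor 5
Dilution factor to tube #1 = 15; to tube #3 = 750
[tube #1]/[tube #3] = (factor to tube #3)/(factor to tube #1) = 750/15 = 50.0

50.0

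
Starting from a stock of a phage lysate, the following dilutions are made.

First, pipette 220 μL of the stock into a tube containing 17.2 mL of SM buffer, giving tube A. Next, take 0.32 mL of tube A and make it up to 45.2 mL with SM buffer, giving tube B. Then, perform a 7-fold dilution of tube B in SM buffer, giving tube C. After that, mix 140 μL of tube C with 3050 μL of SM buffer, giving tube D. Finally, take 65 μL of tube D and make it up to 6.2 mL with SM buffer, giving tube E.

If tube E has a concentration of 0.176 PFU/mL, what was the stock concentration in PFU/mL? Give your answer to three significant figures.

Step 1: 220 μL + 17.2 mL = 17420 μL total → factor 17420/220 = 79.182
Step 2: 0.32 mL brought to 45.2 mL → factor 45.2/0.32 = 141.25
Step 3: 7-fold → factor 7
Step 4: 140 μL + 3050 μL = 3190 μL total → factor 3190/140 = 22.786
Step 5: 65 μL brought to 6.2 mL → factor 6200/65 = 95.385
Overall dilution factor = 79.182 × 141.25 × 7 × 22.786 × 95.385 = 1.7016 × 10^8
Stock = 0.176 PFU/mL × 1.7016 × 10^8 = 2.99 × 10^7 PFU/mL

2.99 × 10^7 PFU/mL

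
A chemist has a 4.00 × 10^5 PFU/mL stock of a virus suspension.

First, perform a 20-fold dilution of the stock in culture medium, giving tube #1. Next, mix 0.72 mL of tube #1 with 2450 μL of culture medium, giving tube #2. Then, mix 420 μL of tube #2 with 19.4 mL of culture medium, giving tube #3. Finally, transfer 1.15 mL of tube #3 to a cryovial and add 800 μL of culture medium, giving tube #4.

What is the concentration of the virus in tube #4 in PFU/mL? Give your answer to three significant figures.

Step 1: 20-fold → factor 20
Step 2: 0.72 mL + 2450 μL = 3.17 mL total → factor 3.17/0.72 = 4.4028
Step 3: 420 μL + 19.4 mL = 19820 μL total → factor 19820/420 = 47.19
Step 4: 1.15 mL + 800 μL = 1.95 mL total → factor 1.95/1.15 = 1.6957
Overall dilution factor = 20 × 4.4028 × 47.19 × 1.6957 = 7046.1
Final = 4.00 × 10^5 PFU/mL / 7046.1 = 56.8 PFU/mL

56.8 PFU/mL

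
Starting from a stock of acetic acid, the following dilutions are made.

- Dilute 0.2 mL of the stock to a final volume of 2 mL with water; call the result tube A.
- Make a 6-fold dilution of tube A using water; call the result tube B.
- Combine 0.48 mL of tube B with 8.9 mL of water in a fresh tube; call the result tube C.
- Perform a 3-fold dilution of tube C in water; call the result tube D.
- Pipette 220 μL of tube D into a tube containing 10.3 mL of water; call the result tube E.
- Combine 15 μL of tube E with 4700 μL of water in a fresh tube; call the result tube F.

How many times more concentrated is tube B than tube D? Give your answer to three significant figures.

Step 1: 0.2 mL brought to 2 mL → factor 2/0.2 = 10
Step 2: 6-fold → factor 6
Step 3: 0.48 mL + 8.9 mL = 9.38 mL total → factor 9.38/0.48 = 19.542
Step 4: 3-fold → factor 3
Dilution factor to tube B = 60; to tube D = 3517.5
[tube B]/[tube D] = (factor to tube D)/(factor to tube B) = 3517.5/60 = 58.6

58.6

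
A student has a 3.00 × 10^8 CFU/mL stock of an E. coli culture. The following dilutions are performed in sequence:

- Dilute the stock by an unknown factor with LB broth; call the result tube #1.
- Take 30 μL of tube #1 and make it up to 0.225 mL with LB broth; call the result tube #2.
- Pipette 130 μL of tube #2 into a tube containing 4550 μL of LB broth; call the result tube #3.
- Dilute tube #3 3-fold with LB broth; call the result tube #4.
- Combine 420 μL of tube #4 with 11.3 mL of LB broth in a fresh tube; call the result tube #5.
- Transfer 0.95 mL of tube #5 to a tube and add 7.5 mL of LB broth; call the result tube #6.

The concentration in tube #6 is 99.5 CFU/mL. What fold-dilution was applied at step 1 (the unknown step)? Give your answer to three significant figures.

15.0-fold

Step 1: unknown factor x
Step 2: 30 μL brought to 0.225 mL → factor 225/30 = 7.5
Step 3: 130 μL + 4550 μL = 4680 μL total → factor 4680/130 = 36
Step 4: 3-fold → factor 3
Step 5: 420 μL + 11.3 mL = 11720 μL total → factor 11720/420 = 27.905
Step 6: 0.95 mL + 7.5 mL = 8.45 mL total → factor 8.45/0.95 = 8.8947
Product of known-step factors = 2.0105 × 10^5
Overall factor = 3.00 × 10^8 CFU/mL / (99.5 CFU/mL) = 3.0151 × 10^6
x = 3.0151 × 10^6 / 2.0105 × 10^5 = 15.0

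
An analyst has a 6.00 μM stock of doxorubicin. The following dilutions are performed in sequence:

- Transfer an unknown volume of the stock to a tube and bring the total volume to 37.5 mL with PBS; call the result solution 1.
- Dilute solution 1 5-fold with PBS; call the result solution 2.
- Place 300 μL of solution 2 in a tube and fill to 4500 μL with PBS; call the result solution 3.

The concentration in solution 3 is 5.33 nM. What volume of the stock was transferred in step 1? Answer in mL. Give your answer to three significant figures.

2.50 mL

Step 1: v brought to 37.5 mL → factor = 37.5 mL/v
Step 2: 5-fold → factor 5
Step 3: 300 μL brought to 4500 μL → factor 4500/300 = 15
Product of known-step factors = 75
Overall factor = 6.00 μM / (5.33 nM) = 1125.7
Step-1 factor = 1125.7 / 75 = 15.009
v = 37.5 mL / 15.009 = 2.50 mL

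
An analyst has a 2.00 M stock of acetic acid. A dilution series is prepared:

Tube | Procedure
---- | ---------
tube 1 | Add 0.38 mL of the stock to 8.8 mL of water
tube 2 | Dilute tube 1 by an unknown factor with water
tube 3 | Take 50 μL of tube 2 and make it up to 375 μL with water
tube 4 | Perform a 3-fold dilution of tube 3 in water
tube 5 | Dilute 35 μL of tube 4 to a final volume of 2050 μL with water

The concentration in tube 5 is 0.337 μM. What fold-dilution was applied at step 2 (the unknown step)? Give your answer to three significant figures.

186-fold

Step 1: 0.38 mL + 8.8 mL = 9.18 mL total → factor 9.18/0.38 = 24.158
Step 2: unknown factor x
Step 3: 50 μL brought to 375 μL → factor 375/50 = 7.5
Step 4: 3-fold → factor 3
Step 5: 35 μL brought to 2050 μL → factor 2050/35 = 58.571
Product of known-step factors = 31837
Overall factor = 2.00 M / (0.337 μM) = 5.9347 × 10^6
x = 5.9347 × 10^6 / 31837 = 186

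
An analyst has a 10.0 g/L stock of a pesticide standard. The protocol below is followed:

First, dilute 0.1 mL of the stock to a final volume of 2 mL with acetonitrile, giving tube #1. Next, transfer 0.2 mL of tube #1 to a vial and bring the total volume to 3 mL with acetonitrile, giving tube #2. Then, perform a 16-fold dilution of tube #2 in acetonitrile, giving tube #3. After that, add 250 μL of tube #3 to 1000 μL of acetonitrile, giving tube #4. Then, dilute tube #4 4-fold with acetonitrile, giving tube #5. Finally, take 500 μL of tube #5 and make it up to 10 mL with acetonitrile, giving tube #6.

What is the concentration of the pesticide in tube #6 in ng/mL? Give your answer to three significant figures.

Step 1: 0.1 mL brought to 2 mL → factor 2/0.1 = 20
Step 2: 0.2 mL brought to 3 mL → factor 3/0.2 = 15
Step 3: 16-fold → factor 16
Step 4: 250 μL + 1000 μL = 1250 μL total → factor 1250/250 = 5
Step 5: 4-fold → factor 4
Step 6: 500 μL brought to 10 mL → factor 10000/500 = 20
Overall dilution factor = 20 × 15 × 16 × 5 × 4 × 20 = 1.92 × 10^6
Final = 10.0 g/L / 1.92 × 10^6 = 5.208 × 10^-6 g/L = 5.21 ng/mL

5.21 ng/mL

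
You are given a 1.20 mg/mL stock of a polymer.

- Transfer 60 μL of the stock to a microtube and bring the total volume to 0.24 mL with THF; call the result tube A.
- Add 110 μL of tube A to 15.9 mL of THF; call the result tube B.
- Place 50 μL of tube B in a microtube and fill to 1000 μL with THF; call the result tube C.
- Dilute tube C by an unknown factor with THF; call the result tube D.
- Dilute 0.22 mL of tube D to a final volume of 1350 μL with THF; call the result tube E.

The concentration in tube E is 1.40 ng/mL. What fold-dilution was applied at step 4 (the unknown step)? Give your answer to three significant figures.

12.0-fold

Step 1: 60 μL brought to 0.24 mL → factor 240/60 = 4
Step 2: 110 μL + 15.9 mL = 16010 μL total → factor 16010/110 = 145.55
Step 3: 50 μL brought to 1000 μL → factor 1000/50 = 20
Step 4: unknown factor x
Step 5: 0.22 mL brought to 1350 μL → factor 1.35/0.22 = 6.1364
Product of known-step factors = 71450
Overall factor = 1.20 mg/mL / (1.40 ng/mL) = 8.5714 × 10^5
x = 8.5714 × 10^5 / 71450 = 12.0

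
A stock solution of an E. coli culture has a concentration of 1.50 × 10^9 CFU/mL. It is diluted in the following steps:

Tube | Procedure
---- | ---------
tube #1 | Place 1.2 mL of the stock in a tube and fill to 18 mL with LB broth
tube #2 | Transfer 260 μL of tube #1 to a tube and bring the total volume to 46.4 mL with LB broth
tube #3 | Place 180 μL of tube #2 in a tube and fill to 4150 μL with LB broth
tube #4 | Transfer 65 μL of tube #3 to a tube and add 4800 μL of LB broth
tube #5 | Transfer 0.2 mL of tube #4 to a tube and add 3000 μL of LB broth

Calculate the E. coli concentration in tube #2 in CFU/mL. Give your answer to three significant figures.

Step 1: 1.2 mL brought to 18 mL → factor 18/1.2 = 15
Step 2: 260 μL brought to 46.4 mL → factor 46400/260 = 178.46
Dilution factor through tube #2 = 15 × 178.46 = 2676.9
[tube #2] = 1.50 × 10^9 CFU/mL / 2676.9 = 5.60 × 10^5 CFU/mL

5.60 × 10^5 CFU/mL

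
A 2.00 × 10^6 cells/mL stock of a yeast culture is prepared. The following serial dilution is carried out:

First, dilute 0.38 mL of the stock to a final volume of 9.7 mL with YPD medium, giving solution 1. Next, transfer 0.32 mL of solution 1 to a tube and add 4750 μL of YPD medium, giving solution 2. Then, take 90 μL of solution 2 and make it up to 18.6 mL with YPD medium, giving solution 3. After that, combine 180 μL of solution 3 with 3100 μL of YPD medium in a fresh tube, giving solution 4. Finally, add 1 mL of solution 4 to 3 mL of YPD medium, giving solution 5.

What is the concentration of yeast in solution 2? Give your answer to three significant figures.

4.95 × 10^3 cells/mL

Step 1: 0.38 mL brought to 9.7 mL → factor 9.7/0.38 = 25.526
Step 2: 0.32 mL + 4750 μL = 5.07 mL total → factor 5.07/0.32 = 15.844
Dilution factor through solution 2 = 25.526 × 15.844 = 404.43
[solution 2] = 2.00 × 10^6 cells/mL / 404.43 = 4.95 × 10^3 cells/mL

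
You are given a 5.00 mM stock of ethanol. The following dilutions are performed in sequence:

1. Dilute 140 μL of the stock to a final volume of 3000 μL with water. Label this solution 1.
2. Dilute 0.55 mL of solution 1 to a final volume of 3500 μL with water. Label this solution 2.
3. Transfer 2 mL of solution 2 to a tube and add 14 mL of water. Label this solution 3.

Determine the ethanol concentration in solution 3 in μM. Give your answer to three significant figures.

4.58 μM

Step 1: 140 μL brought to 3000 μL → factor 3000/140 = 21.429
Step 2: 0.55 mL brought to 3500 μL → factor 3.5/0.55 = 6.3636
Step 3: 2 mL + 14 mL = 16 mL total → factor 16/2 = 8
Overall dilution factor = 21.429 × 6.3636 × 8 = 1090.9
Final = 5.00 mM / 1090.9 = 0.004583 mM = 4.58 μM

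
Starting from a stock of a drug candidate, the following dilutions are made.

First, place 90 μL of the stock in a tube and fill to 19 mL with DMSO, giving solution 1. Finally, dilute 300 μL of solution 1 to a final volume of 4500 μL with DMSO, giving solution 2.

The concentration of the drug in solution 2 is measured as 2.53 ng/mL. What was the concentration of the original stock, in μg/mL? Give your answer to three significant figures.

Step 1: 90 μL brought to 19 mL → factor 19000/90 = 211.11
Step 2: 300 μL brought to 4500 μL → factor 4500/300 = 15
Overall dilution factor = 211.11 × 15 = 3166.7
Stock = 2.53 ng/mL × 3166.7 = 8012 ng/mL = 8.01 μg/mL

8.01 μg/mL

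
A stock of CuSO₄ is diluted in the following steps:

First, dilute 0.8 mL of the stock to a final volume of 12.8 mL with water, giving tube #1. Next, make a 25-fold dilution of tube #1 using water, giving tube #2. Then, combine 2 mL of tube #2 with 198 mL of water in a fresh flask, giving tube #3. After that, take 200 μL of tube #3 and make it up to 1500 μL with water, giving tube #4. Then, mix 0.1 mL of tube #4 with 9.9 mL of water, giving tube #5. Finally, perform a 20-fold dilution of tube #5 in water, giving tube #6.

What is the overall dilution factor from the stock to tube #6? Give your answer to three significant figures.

6.00 × 10^8

Step 1: 0.8 mL brought to 12.8 mL → factor 12.8/0.8 = 16
Step 2: 25-fold → factor 25
Step 3: 2 mL + 198 mL = 200 mL total → factor 200/2 = 100
Step 4: 200 μL brought to 1500 μL → factor 1500/200 = 7.5
Step 5: 0.1 mL + 9.9 mL = 10 mL total → factor 10/0.1 = 100
Step 6: 20-fold → factor 20
Overall dilution factor = 16 × 25 × 100 × 7.5 × 100 × 20 = 6 × 10^8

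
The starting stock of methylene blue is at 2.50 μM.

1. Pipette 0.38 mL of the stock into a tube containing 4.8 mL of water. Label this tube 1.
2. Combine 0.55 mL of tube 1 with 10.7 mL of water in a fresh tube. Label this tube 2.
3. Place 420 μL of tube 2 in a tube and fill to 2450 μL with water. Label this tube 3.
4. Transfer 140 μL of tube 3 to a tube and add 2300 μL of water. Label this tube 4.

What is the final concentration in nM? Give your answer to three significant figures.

Step 1: 0.38 mL + 4.8 mL = 5.18 mL total → factor 5.18/0.38 = 13.632
Step 2: 0.55 mL + 10.7 mL = 11.25 mL total → factor 11.25/0.55 = 20.455
Step 3: 420 μL brought to 2450 μL → factor 2450/420 = 5.8333
Step 4: 140 μL + 2300 μL = 2440 μL total → factor 2440/140 = 17.429
Overall dilution factor = 13.632 × 20.455 × 5.8333 × 17.429 = 28347
Final = 2.50 μM / 28347 = 8.819 × 10^-5 μM = 0.0882 nM

0.0882 nM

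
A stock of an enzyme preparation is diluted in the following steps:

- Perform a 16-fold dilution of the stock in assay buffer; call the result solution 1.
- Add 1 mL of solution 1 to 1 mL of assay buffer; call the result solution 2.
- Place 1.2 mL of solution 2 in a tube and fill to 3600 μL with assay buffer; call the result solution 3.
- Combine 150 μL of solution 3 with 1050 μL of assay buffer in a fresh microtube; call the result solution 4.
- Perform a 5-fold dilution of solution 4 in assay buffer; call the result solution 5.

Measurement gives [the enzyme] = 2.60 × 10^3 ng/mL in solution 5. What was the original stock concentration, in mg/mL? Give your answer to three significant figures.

9.98 mg/mL

Step 1: 16-fold → factor 16
Step 2: 1 mL + 1 mL = 2 mL total → factor 2/1 = 2
Step 3: 1.2 mL brought to 3600 μL → factor 3.6/1.2 = 3
Step 4: 150 μL + 1050 μL = 1200 μL total → factor 1200/150 = 8
Step 5: 5-fold → factor 5
Overall dilution factor = 16 × 2 × 3 × 8 × 5 = 3840
Stock = 2.60 × 10^3 ng/mL × 3840 = 9.984 × 10^6 ng/mL = 9.98 mg/mL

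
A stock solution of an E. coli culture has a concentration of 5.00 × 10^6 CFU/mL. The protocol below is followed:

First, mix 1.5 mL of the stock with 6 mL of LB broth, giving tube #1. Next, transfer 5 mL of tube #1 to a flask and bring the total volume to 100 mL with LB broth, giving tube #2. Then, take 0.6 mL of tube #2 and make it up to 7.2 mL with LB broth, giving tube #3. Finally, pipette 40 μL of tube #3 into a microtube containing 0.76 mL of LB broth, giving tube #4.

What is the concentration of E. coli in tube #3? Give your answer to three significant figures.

Step 1: 1.5 mL + 6 mL = 7.5 mL total → factor 7.5/1.5 = 5
Step 2: 5 mL brought to 100 mL → factor 100/5 = 20
Step 3: 0.6 mL brought to 7.2 mL → factor 7.2/0.6 = 12
Dilution factor through tube #3 = 5 × 20 × 12 = 1200
[tube #3] = 5.00 × 10^6 CFU/mL / 1200 = 4.17 × 10^3 CFU/mL

4.17 × 10^3 CFU/mL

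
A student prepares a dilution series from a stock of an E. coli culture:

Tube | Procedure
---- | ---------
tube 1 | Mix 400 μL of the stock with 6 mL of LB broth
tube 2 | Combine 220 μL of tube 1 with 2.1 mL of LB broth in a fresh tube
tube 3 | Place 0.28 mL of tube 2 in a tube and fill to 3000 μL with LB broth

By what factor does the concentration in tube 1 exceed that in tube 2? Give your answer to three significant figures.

Step 1: 400 μL + 6 mL = 6400 μL total → factor 6400/400 = 16
Step 2: 220 μL + 2.1 mL = 2320 μL total → factor 2320/220 = 10.545
Dilution factor to tube 1 = 16; to tube 2 = 168.73
[tube 1]/[tube 2] = (factor to tube 2)/(factor to tube 1) = 168.73/16 = 10.5

10.5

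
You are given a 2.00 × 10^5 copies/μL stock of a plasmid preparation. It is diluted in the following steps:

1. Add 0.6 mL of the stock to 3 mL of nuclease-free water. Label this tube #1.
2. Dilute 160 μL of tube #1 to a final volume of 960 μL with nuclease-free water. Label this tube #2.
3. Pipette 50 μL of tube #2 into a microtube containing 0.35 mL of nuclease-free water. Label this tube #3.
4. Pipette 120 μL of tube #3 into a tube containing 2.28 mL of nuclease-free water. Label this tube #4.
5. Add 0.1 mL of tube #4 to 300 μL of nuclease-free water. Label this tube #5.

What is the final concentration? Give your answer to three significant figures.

Step 1: 0.6 mL + 3 mL = 3.6 mL total → factor 3.6/0.6 = 6
Step 2: 160 μL brought to 960 μL → factor 960/160 = 6
Step 3: 50 μL + 0.35 mL = 400 μL total → factor 400/50 = 8
Step 4: 120 μL + 2.28 mL = 2400 μL total → factor 2400/120 = 20
Step 5: 0.1 mL + 300 μL = 0.4 mL total → factor 0.4/0.1 = 4
Overall dilution factor = 6 × 6 × 8 × 20 × 4 = 23040
Final = 2.00 × 10^5 copies/μL / 23040 = 8.68 copies/μL

8.68 copies/μL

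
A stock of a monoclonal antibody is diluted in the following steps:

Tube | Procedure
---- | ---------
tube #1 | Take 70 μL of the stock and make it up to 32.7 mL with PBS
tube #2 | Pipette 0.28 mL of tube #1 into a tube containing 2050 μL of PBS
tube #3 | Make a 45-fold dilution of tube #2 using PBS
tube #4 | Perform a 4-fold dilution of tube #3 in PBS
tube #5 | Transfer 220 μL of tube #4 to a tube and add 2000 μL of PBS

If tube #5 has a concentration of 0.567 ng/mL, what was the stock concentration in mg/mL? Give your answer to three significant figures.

Step 1: 70 μL brought to 32.7 mL → factor 32700/70 = 467.14
Step 2: 0.28 mL + 2050 μL = 2.33 mL total → factor 2.33/0.28 = 8.3214
Step 3: 45-fold → factor 45
Step 4: 4-fold → factor 4
Step 5: 220 μL + 2000 μL = 2220 μL total → factor 2220/220 = 10.091
Overall dilution factor = 467.14 × 8.3214 × 45 × 4 × 10.091 = 7.0607 × 10^6
Stock = 0.567 ng/mL × 7.0607 × 10^6 = 4.003 × 10^6 ng/mL = 4.00 mg/mL

4.00 mg/mL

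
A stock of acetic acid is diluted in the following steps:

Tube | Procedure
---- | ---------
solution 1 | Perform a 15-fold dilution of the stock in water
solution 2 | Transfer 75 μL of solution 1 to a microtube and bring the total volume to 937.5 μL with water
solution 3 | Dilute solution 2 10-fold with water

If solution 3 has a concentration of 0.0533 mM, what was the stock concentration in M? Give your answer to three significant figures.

Step 1: 15-fold → factor 15
Step 2: 75 μL brought to 937.5 μL → factor 937.5/75 = 12.5
Step 3: 10-fold → factor 10
Overall dilution factor = 15 × 12.5 × 10 = 1875
Stock = 0.0533 mM × 1875 = 99.94 mM = 0.0999 M

0.0999 M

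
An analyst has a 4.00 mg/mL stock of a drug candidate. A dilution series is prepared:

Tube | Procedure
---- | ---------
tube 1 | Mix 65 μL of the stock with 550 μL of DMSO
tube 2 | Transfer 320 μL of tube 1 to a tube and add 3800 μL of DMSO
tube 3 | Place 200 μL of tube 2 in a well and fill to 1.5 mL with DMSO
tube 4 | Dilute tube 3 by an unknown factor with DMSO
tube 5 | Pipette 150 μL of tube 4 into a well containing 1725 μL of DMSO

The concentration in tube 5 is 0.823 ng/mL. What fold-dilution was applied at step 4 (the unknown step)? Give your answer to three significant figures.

Step 1: 65 μL + 550 μL = 615 μL total → factor 615/65 = 9.4615
Step 2: 320 μL + 3800 μL = 4120 μL total → factor 4120/320 = 12.875
Step 3: 200 μL brought to 1.5 mL → factor 1500/200 = 7.5
Step 4: unknown factor x
Step 5: 150 μL + 1725 μL = 1875 μL total → factor 1875/150 = 12.5
Product of known-step factors = 11420
Overall factor = 4.00 mg/mL / (0.823 ng/mL) = 4.8603 × 10^6
x = 4.8603 × 10^6 / 11420 = 426

426-fold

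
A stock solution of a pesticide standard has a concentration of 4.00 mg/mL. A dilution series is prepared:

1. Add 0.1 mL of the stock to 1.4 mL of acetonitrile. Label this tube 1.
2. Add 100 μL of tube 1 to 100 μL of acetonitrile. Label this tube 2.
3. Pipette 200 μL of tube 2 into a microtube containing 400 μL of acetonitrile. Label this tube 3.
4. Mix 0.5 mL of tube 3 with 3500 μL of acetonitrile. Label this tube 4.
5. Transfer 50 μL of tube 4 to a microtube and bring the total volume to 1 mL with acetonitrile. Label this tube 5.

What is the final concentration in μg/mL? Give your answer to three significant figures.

Step 1: 0.1 mL + 1.4 mL = 1.5 mL total → factor 1.5/0.1 = 15
Step 2: 100 μL + 100 μL = 200 μL total → factor 200/100 = 2
Step 3: 200 μL + 400 μL = 600 μL total → factor 600/200 = 3
Step 4: 0.5 mL + 3500 μL = 4 mL total → factor 4/0.5 = 8
Step 5: 50 μL brought to 1 mL → factor 1000/50 = 20
Overall dilution factor = 15 × 2 × 3 × 8 × 20 = 14400
Final = 4.00 mg/mL / 14400 = 0.0002778 mg/mL = 0.278 μg/mL

0.278 μg/mL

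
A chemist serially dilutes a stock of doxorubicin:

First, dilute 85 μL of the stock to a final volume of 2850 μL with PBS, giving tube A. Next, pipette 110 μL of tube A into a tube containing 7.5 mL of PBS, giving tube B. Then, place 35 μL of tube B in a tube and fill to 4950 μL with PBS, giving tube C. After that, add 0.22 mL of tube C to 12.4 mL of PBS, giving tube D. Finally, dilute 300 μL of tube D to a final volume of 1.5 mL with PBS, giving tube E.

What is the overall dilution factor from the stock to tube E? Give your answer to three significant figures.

9.41 × 10^7

Step 1: 85 μL brought to 2850 μL → factor 2850/85 = 33.529
Step 2: 110 μL + 7.5 mL = 7610 μL total → factor 7610/110 = 69.182
Step 3: 35 μL brought to 4950 μL → factor 4950/35 = 141.43
Step 4: 0.22 mL + 12.4 mL = 12.62 mL total → factor 12.62/0.22 = 57.364
Step 5: 300 μL brought to 1.5 mL → factor 1500/300 = 5
Overall dilution factor = 33.529 × 69.182 × 141.43 × 57.364 × 5 = 9.4094 × 10^7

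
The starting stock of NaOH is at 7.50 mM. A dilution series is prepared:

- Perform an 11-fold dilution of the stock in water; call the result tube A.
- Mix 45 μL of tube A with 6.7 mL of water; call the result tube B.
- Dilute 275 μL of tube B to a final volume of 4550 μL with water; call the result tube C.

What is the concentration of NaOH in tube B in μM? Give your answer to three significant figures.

Step 1: 11-fold → factor 11
Step 2: 45 μL + 6.7 mL = 6745 μL total → factor 6745/45 = 149.89
Dilution factor through tube B = 11 × 149.89 = 1648.8
[tube B] = 7.50 mM / 1648.8 = 0.004549 mM = 4.55 μM

4.55 μM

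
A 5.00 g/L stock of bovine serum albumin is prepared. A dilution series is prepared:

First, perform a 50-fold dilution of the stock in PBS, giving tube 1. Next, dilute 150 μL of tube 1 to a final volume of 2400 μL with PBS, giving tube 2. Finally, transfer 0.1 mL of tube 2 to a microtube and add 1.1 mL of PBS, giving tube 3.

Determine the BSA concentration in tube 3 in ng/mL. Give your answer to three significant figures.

521 ng/mL

Step 1: 50-fold → factor 50
Step 2: 150 μL brought to 2400 μL → factor 2400/150 = 16
Step 3: 0.1 mL + 1.1 mL = 1.2 mL total → factor 1.2/0.1 = 12
Overall dilution factor = 50 × 16 × 12 = 9600
Final = 5.00 g/L / 9600 = 0.0005208 g/L = 521 ng/mL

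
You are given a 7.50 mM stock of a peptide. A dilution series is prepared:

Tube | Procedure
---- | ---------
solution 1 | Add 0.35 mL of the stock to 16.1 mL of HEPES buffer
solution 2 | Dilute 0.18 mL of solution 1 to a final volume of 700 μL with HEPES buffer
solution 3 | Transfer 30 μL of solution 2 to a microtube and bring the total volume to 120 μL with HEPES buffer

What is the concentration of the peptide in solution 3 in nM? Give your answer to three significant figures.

1.03 × 10^4 nM

Step 1: 0.35 mL + 16.1 mL = 16.45 mL total → factor 16.45/0.35 = 47
Step 2: 0.18 mL brought to 700 μL → factor 0.7/0.18 = 3.8889
Step 3: 30 μL brought to 120 μL → factor 120/30 = 4
Overall dilution factor = 47 × 3.8889 × 4 = 731.11
Final = 7.50 mM / 731.11 = 0.01026 mM = 1.03 × 10^4 nM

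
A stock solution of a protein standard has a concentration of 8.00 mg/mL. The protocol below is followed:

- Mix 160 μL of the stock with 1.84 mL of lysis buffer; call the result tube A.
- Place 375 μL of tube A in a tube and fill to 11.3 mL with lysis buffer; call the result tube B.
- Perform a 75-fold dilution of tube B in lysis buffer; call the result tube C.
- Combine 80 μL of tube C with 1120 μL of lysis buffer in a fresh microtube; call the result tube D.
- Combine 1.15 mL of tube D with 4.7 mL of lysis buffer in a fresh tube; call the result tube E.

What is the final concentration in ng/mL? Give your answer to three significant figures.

Step 1: 160 μL + 1.84 mL = 2000 μL total → factor 2000/160 = 12.5
Step 2: 375 μL brought to 11.3 mL → factor 11300/375 = 30.133
Step 3: 75-fold → factor 75
Step 4: 80 μL + 1120 μL = 1200 μL total → factor 1200/80 = 15
Step 5: 1.15 mL + 4.7 mL = 5.85 mL total → factor 5.85/1.15 = 5.087
Overall dilution factor = 12.5 × 30.133 × 75 × 15 × 5.087 = 2.1556 × 10^6
Final = 8.00 mg/mL / 2.1556 × 10^6 = 3.711 × 10^-6 mg/mL = 3.71 ng/mL

3.71 ng/mL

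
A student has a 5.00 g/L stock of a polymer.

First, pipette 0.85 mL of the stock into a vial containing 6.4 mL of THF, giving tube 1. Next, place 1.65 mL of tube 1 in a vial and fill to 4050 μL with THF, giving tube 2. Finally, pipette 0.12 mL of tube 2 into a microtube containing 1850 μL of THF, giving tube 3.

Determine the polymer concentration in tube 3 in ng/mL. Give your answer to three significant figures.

1.45 × 10^4 ng/mL

Step 1: 0.85 mL + 6.4 mL = 7.25 mL total → factor 7.25/0.85 = 8.5294
Step 2: 1.65 mL brought to 4050 μL → factor 4.05/1.65 = 2.4545
Step 3: 0.12 mL + 1850 μL = 1.97 mL total → factor 1.97/0.12 = 16.417
Overall dilution factor = 8.5294 × 2.4545 × 16.417 = 343.7
Final = 5.00 g/L / 343.7 = 0.01455 g/L = 1.45 × 10^4 ng/mL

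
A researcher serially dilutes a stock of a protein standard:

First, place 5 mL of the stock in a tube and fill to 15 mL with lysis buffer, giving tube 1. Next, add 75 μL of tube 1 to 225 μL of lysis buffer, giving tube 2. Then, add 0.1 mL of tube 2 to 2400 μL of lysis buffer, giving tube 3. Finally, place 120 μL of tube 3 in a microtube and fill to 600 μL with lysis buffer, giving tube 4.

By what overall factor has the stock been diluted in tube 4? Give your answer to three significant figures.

Step 1: 5 mL brought to 15 mL → factor 15/5 = 3
Step 2: 75 μL + 225 μL = 300 μL total → factor 300/75 = 4
Step 3: 0.1 mL + 2400 μL = 2.5 mL total → factor 2.5/0.1 = 25
Step 4: 120 μL brought to 600 μL → factor 600/120 = 5
Overall dilution factor = 3 × 4 × 25 × 5 = 1500

1.50 × 10^3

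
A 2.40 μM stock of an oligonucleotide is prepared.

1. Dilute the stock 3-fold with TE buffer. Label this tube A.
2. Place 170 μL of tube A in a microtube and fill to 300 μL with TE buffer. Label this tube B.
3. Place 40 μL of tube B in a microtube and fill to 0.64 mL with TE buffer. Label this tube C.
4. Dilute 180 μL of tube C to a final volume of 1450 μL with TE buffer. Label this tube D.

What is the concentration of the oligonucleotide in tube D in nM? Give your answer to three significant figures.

Step 1: 3-fold → factor 3
Step 2: 170 μL brought to 300 μL → factor 300/170 = 1.7647
Step 3: 40 μL brought to 0.64 mL → factor 640/40 = 16
Step 4: 180 μL brought to 1450 μL → factor 1450/180 = 8.0556
Overall dilution factor = 3 × 1.7647 × 16 × 8.0556 = 682.35
Final = 2.40 μM / 682.35 = 0.003517 μM = 3.52 nM

3.52 nM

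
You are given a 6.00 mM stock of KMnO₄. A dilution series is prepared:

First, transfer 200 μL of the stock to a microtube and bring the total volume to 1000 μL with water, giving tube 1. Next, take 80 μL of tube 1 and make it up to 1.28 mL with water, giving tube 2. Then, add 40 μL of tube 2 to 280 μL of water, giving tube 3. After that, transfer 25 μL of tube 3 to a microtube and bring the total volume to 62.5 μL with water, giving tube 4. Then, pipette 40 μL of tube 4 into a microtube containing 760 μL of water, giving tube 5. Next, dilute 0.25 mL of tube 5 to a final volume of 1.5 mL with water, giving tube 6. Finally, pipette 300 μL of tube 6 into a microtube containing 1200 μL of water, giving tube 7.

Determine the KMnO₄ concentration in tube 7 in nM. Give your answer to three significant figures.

6.25 nM

Step 1: 200 μL brought to 1000 μL → factor 1000/200 = 5
Step 2: 80 μL brought to 1.28 mL → factor 1280/80 = 16
Step 3: 40 μL + 280 μL = 320 μL total → factor 320/40 = 8
Step 4: 25 μL brought to 62.5 μL → factor 62.5/25 = 2.5
Step 5: 40 μL + 760 μL = 800 μL total → factor 800/40 = 20
Step 6: 0.25 mL brought to 1.5 mL → factor 1.5/0.25 = 6
Step 7: 300 μL + 1200 μL = 1500 μL total → factor 1500/300 = 5
Overall dilution factor = 5 × 16 × 8 × 2.5 × 20 × 6 × 5 = 9.6 × 10^5
Final = 6.00 mM / 9.6 × 10^5 = 6.250 × 10^-6 mM = 6.25 nM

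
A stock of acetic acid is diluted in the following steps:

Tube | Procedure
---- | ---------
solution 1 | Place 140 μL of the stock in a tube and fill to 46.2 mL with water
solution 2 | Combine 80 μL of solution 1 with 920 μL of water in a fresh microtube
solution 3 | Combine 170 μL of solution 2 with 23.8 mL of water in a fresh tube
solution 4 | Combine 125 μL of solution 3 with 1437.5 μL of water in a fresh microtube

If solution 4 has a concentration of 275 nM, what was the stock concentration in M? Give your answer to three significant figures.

2.00 M

Step 1: 140 μL brought to 46.2 mL → factor 46200/140 = 330
Step 2: 80 μL + 920 μL = 1000 μL total → factor 1000/80 = 12.5
Step 3: 170 μL + 23.8 mL = 23970 μL total → factor 23970/170 = 141
Step 4: 125 μL + 1437.5 μL = 1562.5 μL total → factor 1562.5/125 = 12.5
Overall dilution factor = 330 × 12.5 × 141 × 12.5 = 7.2703 × 10^6
Stock = 275 nM × 7.2703 × 10^6 = 1.999 × 10^9 nM = 2.00 M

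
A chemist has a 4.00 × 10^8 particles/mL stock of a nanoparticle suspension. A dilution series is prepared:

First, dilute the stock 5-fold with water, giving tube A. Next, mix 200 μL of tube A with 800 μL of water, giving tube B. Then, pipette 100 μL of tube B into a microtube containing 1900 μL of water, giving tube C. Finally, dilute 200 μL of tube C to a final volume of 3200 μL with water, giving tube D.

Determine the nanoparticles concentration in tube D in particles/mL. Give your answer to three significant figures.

5.00 × 10^4 particles/mL

Step 1: 5-fold → factor 5
Step 2: 200 μL + 800 μL = 1000 μL total → factor 1000/200 = 5
Step 3: 100 μL + 1900 μL = 2000 μL total → factor 2000/100 = 20
Step 4: 200 μL brought to 3200 μL → factor 3200/200 = 16
Overall dilution factor = 5 × 5 × 20 × 16 = 8000
Final = 4.00 × 10^8 particles/mL / 8000 = 5.00 × 10^4 particles/mL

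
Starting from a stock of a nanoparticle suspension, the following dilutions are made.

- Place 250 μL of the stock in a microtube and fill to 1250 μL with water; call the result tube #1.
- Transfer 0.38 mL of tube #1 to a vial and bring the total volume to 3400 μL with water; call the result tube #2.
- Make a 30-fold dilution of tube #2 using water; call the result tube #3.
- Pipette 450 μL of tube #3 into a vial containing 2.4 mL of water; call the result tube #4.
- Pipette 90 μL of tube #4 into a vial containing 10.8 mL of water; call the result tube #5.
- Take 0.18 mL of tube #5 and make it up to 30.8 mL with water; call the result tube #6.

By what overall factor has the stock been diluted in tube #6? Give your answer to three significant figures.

Step 1: 250 μL brought to 1250 μL → factor 1250/250 = 5
Step 2: 0.38 mL brought to 3400 μL → factor 3.4/0.38 = 8.9474
Step 3: 30-fold → factor 30
Step 4: 450 μL + 2.4 mL = 2850 μL total → factor 2850/450 = 6.3333
Step 5: 90 μL + 10.8 mL = 10890 μL total → factor 10890/90 = 121
Step 6: 0.18 mL brought to 30.8 mL → factor 30.8/0.18 = 171.11
Overall dilution factor = 5 × 8.9474 × 30 × 6.3333 × 121 × 171.11 = 1.7599 × 10^8

1.76 × 10^8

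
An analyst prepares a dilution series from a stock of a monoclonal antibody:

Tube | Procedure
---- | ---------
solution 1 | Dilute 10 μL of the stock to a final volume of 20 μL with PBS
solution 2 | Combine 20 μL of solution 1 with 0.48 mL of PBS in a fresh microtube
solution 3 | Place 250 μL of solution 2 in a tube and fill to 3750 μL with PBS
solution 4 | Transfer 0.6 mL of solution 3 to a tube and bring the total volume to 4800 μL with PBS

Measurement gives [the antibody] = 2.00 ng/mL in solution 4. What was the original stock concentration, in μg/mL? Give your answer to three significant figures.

12.0 μg/mL

Step 1: 10 μL brought to 20 μL → factor 20/10 = 2
Step 2: 20 μL + 0.48 mL = 500 μL total → factor 500/20 = 25
Step 3: 250 μL brought to 3750 μL → factor 3750/250 = 15
Step 4: 0.6 mL brought to 4800 μL → factor 4.8/0.6 = 8
Overall dilution factor = 2 × 25 × 15 × 8 = 6000
Stock = 2.00 ng/mL × 6000 = 1.200 × 10^4 ng/mL = 12.0 μg/mL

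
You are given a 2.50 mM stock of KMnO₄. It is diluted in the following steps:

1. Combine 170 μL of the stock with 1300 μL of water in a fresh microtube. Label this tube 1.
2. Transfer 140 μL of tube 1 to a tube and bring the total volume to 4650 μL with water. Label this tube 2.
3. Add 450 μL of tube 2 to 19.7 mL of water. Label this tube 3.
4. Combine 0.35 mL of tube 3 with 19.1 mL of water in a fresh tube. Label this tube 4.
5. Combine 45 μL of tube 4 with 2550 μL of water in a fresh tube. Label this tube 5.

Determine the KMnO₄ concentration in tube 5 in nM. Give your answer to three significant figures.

Step 1: 170 μL + 1300 μL = 1470 μL total → factor 1470/170 = 8.6471
Step 2: 140 μL brought to 4650 μL → factor 4650/140 = 33.214
Step 3: 450 μL + 19.7 mL = 20150 μL total → factor 20150/450 = 44.778
Step 4: 0.35 mL + 19.1 mL = 19.45 mL total → factor 19.45/0.35 = 55.571
Step 5: 45 μL + 2550 μL = 2595 μL total → factor 2595/45 = 57.667
Overall dilution factor = 8.6471 × 33.214 × 44.778 × 55.571 × 57.667 = 4.1213 × 10^7
Final = 2.50 mM / 4.1213 × 10^7 = 6.066 × 10^-8 mM = 0.0607 nM

0.0607 nM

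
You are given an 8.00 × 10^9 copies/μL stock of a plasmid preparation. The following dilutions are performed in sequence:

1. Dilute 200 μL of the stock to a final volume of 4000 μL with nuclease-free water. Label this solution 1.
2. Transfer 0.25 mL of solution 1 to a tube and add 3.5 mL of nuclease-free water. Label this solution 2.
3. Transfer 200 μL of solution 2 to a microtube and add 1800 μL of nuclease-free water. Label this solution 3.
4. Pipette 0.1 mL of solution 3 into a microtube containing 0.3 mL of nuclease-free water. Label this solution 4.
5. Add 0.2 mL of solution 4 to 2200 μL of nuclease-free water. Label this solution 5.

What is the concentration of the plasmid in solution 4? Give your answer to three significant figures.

Step 1: 200 μL brought to 4000 μL → factor 4000/200 = 20
Step 2: 0.25 mL + 3.5 mL = 3.75 mL total → factor 3.75/0.25 = 15
Step 3: 200 μL + 1800 μL = 2000 μL total → factor 2000/200 = 10
Step 4: 0.1 mL + 0.3 mL = 0.4 mL total → factor 0.4/0.1 = 4
Dilution factor through solution 4 = 20 × 15 × 10 × 4 = 12000
[solution 4] = 8.00 × 10^9 copies/μL / 12000 = 6.67 × 10^5 copies/μL

6.67 × 10^5 copies/μL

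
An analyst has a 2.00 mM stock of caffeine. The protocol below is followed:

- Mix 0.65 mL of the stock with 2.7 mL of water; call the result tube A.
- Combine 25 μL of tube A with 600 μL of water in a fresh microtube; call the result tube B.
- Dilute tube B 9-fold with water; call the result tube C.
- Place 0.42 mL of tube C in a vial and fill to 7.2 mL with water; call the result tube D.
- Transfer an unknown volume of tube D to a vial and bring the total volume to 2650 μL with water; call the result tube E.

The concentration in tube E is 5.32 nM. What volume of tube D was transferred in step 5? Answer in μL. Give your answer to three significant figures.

140 μL

Step 1: 0.65 mL + 2.7 mL = 3.35 mL total → factor 3.35/0.65 = 5.1538
Step 2: 25 μL + 600 μL = 625 μL total → factor 625/25 = 25
Step 3: 9-fold → factor 9
Step 4: 0.42 mL brought to 7.2 mL → factor 7.2/0.42 = 17.143
Step 5: v brought to 2650 μL → factor = 2650 μL/v
Product of known-step factors = 19879
Overall factor = 2.00 mM / (5.32 nM) = 3.7594 × 10^5
Step-5 factor = 3.7594 × 10^5 / 19879 = 18.911
v = 2650 μL / 18.911 = 140 μL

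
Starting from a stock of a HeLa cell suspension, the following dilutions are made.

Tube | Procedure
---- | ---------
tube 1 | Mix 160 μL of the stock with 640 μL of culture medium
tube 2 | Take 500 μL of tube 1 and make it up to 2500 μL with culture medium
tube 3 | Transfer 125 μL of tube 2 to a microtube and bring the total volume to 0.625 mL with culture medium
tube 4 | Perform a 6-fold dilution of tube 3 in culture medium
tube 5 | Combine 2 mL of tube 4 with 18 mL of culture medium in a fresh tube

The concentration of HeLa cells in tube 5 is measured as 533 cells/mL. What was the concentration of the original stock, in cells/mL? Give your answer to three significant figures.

Step 1: 160 μL + 640 μL = 800 μL total → factor 800/160 = 5
Step 2: 500 μL brought to 2500 μL → factor 2500/500 = 5
Step 3: 125 μL brought to 0.625 mL → factor 625/125 = 5
Step 4: 6-fold → factor 6
Step 5: 2 mL + 18 mL = 20 mL total → factor 20/2 = 10
Overall dilution factor = 5 × 5 × 5 × 6 × 10 = 7500
Stock = 533 cells/mL × 7500 = 4.00 × 10^6 cells/mL

4.00 × 10^6 cells/mL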